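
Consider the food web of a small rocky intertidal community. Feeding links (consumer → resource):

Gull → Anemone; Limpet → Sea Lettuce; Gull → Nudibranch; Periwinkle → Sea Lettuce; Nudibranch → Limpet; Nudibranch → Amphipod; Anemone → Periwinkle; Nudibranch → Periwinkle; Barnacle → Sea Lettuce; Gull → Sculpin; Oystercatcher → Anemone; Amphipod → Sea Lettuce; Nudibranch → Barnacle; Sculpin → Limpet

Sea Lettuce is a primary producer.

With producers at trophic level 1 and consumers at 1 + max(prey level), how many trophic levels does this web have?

Producers (level 1): Sea Lettuce.
Sea Lettuce → Periwinkle → Nudibranch → Gull gives Gull level 4.
No species has a prey at level 4, so no species reaches level 5.

4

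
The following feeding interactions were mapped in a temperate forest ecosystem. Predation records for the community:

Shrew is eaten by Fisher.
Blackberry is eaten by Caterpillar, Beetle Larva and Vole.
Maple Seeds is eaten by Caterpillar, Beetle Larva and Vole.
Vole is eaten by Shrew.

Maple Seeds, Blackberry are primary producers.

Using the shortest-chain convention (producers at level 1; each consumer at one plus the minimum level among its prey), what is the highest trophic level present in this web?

Producers (level 1): Maple Seeds, Blackberry.
Following each consumer down to its lowest-level prey: Maple Seeds → Vole → Shrew → Fisher (levels 1 through 4).
All prey of Fisher (Shrew 3) are at level 3 or above, so Fisher is at level 1 + 3 = 4.
Every consumer has at least one prey at level 3 or below, so none exceeds level 4.

4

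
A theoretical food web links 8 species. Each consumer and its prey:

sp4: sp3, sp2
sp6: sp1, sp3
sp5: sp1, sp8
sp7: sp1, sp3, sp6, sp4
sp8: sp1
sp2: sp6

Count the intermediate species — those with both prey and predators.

4

Intermediate species (has both prey and predators): sp6, sp8, sp2, sp4.
Count: 4.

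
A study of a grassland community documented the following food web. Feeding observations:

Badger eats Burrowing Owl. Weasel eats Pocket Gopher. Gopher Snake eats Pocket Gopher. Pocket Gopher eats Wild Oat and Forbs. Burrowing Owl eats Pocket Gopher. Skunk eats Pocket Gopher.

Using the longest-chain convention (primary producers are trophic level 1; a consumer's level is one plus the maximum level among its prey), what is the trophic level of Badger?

Forbs is a producer → level 1.
Pocket Gopher eats Forbs (level 1); other prey at levels: Wild Oat 1 → level 2.
Burrowing Owl eats Pocket Gopher → level 3.
Badger eats Burrowing Owl → level 4.

Trophic level 4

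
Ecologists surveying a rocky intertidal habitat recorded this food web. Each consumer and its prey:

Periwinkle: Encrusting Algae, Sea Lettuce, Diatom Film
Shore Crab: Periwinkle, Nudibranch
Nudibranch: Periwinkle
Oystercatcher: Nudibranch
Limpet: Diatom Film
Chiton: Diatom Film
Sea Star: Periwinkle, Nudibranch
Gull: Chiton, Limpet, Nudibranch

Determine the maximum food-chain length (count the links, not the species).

One longest chain: Encrusting Algae → Periwinkle → Nudibranch → Oystercatcher.
It has 4 species and 3 links.

3 links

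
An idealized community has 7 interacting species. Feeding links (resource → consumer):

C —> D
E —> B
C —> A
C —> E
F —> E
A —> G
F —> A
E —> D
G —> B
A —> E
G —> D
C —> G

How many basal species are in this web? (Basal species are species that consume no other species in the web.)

2

Basal species (no prey listed): C, F.
Count: 2.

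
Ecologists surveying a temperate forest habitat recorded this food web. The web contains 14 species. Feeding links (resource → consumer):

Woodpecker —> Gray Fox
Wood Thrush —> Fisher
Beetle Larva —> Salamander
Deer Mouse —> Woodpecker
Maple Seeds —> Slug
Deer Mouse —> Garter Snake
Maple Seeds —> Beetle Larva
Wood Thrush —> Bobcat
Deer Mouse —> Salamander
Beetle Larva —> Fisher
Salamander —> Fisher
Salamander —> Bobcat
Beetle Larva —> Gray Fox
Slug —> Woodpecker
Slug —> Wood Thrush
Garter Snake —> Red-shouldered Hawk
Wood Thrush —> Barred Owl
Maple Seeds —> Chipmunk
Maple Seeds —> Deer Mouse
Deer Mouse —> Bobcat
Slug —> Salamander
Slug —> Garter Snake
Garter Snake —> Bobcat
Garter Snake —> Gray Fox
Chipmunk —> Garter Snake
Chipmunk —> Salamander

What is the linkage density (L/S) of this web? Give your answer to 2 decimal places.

There are L = 26 links among S = 14 species.
L/S = 26/14 = 1.8571 ≈ 1.86.

L/S = 1.86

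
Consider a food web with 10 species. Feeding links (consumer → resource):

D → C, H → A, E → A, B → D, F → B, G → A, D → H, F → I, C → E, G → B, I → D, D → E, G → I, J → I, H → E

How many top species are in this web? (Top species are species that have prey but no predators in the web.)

Top species (has prey, but nothing eats it): G, F, J.
Count: 3.

3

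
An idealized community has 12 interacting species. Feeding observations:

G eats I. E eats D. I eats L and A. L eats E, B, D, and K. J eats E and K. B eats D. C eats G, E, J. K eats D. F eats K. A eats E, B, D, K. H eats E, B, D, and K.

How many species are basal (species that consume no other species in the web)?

1

Basal species (no prey listed): D.
Count: 1.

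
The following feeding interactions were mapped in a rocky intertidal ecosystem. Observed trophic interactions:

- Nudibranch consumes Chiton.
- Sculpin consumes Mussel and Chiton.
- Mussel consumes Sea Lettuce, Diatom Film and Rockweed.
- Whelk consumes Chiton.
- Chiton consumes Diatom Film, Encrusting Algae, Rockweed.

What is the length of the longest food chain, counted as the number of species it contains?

One longest chain: Rockweed → Chiton → Nudibranch.
It has 3 species and 2 links.

3 species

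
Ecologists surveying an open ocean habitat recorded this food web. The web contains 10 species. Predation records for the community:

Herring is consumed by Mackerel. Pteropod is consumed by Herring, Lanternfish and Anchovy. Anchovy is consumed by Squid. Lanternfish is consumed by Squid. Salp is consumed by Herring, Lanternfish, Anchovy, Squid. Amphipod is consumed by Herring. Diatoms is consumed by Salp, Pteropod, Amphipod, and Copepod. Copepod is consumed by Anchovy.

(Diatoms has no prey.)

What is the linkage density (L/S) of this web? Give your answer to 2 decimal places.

There are L = 16 links among S = 10 species.
L/S = 16/10 = 1.6000 ≈ 1.60.

L/S = 1.60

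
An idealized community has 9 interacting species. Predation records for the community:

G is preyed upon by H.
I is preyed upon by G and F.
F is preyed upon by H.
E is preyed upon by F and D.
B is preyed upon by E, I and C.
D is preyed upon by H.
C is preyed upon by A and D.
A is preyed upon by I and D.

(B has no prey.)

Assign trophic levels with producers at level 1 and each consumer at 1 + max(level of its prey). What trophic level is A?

B is a producer → level 1.
C eats B → level 2.
A eats C → level 3.

Trophic level 3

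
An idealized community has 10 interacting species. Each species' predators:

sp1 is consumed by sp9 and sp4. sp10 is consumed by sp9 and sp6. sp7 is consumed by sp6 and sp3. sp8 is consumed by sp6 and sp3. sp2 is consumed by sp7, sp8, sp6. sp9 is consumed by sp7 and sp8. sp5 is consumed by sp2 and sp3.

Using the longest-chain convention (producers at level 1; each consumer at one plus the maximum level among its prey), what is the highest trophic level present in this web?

Producers (level 1): sp1, sp10, sp5.
sp1 → sp9 → sp8 → sp6 gives sp6 level 4.
No species has a prey at level 4, so no species reaches level 5.

4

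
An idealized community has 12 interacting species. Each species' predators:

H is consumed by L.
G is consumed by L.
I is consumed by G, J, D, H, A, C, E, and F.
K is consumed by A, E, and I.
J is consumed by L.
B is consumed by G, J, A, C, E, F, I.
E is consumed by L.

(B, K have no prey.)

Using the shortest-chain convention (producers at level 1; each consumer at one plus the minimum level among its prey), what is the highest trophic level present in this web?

Producers (level 1): B, K.
Following each consumer down to its lowest-level prey: B → I → H (levels 1 through 3).
All prey of H (I 2) are at level 2 or above, so H is at level 1 + 2 = 3.
Every consumer has at least one prey at level 2 or below, so none exceeds level 3.

3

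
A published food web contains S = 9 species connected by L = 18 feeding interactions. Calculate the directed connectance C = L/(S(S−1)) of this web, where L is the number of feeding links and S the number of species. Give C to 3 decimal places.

C = 0.250

The web has S = 9 species and L = 18 feeding links.
C = L / (S(S−1)) = 18 / 72 = 0.2500 ≈ 0.250.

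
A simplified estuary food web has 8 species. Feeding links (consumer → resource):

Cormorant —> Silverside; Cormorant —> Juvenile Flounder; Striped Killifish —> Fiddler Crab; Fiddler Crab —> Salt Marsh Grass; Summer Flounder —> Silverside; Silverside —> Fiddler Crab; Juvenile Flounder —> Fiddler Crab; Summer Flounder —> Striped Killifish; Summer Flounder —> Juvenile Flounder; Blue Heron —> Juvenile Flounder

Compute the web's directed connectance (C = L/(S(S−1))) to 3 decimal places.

The web has S = 8 species and L = 10 feeding links.
C = L / (S(S−1)) = 10 / 56 = 0.1786 ≈ 0.179.

C = 0.179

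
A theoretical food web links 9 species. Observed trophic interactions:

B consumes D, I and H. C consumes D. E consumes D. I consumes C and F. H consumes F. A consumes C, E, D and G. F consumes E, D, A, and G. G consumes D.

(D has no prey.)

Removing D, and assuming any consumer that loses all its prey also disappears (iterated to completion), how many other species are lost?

Remove D.
Round 1: C (all prey gone), E (all prey gone), G (all prey gone) → extinct.
Round 2: A (all prey gone) → extinct.
Round 3: F (all prey gone) → extinct.
Round 4: I (all prey gone), H (all prey gone) → extinct.
Round 5: B (all prey gone) → extinct.
No further losses. Total secondary extinctions: 8.

8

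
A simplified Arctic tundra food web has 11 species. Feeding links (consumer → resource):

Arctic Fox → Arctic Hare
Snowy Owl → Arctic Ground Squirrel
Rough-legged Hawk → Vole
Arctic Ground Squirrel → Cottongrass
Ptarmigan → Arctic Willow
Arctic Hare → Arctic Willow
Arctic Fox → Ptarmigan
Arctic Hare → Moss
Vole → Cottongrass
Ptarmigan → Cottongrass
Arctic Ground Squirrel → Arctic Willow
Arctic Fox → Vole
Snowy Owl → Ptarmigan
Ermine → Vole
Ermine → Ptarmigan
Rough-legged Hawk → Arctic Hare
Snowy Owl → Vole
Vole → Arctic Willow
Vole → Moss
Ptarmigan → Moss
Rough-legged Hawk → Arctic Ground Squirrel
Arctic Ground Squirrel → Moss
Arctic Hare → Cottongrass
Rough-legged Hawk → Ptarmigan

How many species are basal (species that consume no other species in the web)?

Basal species (no prey listed): Moss, Arctic Willow, Cottongrass.
Count: 3.

3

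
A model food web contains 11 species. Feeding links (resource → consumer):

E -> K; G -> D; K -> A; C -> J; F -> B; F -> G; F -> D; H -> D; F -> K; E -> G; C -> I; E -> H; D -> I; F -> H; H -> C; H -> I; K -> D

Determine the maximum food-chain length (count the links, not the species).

3 links

One longest chain: F → H → C → J.
It has 4 species and 3 links.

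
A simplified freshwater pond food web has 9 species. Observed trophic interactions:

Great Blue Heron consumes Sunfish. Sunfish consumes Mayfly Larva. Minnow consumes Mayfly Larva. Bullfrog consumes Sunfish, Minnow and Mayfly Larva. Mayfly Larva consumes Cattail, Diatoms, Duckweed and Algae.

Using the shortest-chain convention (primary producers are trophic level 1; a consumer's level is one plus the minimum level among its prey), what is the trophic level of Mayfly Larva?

Trophic level 2

Duckweed is a producer → level 1.
Mayfly Larva eats Duckweed → level 2.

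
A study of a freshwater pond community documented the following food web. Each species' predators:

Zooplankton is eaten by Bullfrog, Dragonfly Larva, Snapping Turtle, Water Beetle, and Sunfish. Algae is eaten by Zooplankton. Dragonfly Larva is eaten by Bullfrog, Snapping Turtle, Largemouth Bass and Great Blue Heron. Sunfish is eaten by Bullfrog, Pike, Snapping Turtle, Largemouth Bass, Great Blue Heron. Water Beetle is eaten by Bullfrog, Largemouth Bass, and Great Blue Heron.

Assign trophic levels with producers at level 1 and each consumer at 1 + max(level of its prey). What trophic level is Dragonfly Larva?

Trophic level 3

Algae is a producer → level 1.
Zooplankton eats Algae → level 2.
Dragonfly Larva eats Zooplankton → level 3.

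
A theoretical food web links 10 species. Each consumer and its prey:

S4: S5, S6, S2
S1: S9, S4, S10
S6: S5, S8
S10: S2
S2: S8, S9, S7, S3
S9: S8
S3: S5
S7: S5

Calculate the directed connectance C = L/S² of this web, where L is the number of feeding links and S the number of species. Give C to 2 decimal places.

C = 0.16

The web has S = 10 species and L = 16 feeding links.
C = L / S² = 16 / 100 = 0.1600 ≈ 0.16.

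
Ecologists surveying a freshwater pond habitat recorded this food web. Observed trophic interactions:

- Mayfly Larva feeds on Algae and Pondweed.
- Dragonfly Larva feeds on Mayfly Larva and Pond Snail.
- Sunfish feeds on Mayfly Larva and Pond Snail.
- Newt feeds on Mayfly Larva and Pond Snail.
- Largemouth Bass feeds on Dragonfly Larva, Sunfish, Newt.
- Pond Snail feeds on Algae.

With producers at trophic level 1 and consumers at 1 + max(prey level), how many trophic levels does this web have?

Producers (level 1): Algae, Pondweed.
Algae → Mayfly Larva → Sunfish → Largemouth Bass gives Largemouth Bass level 4.
No species has a prey at level 4, so no species reaches level 5.

4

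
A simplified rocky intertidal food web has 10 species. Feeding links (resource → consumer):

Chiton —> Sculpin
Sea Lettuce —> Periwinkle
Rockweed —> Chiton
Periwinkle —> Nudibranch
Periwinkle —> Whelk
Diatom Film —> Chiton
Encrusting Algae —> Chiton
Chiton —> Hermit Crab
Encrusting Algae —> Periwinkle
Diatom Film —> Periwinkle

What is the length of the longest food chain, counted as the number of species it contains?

3 species

One longest chain: Rockweed → Chiton → Hermit Crab.
It has 3 species and 2 links.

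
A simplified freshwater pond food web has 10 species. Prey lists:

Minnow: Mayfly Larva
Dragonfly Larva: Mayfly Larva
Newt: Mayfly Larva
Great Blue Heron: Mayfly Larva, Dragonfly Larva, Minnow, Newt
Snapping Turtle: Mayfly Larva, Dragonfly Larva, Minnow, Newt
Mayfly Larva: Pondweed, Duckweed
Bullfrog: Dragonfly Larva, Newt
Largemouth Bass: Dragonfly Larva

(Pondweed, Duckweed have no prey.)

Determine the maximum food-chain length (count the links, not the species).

3 links

One longest chain: Pondweed → Mayfly Larva → Dragonfly Larva → Great Blue Heron.
It has 4 species and 3 links.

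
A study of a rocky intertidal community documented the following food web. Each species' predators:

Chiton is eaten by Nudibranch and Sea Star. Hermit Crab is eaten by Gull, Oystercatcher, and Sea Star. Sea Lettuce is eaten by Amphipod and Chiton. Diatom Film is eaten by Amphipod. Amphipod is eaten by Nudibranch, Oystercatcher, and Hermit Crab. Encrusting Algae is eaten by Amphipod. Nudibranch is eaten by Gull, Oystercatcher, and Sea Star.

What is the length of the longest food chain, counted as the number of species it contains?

4 species

One longest chain: Sea Lettuce → Chiton → Nudibranch → Oystercatcher.
It has 4 species and 3 links.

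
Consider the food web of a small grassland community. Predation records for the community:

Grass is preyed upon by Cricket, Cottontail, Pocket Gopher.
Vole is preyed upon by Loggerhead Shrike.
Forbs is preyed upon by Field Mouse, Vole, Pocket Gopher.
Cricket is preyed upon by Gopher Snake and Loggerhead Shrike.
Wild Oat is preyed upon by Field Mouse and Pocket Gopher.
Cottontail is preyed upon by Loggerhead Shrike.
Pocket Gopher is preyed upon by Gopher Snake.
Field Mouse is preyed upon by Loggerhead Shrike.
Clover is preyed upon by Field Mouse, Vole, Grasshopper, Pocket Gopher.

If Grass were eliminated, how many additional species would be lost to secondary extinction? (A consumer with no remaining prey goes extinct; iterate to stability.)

Remove Grass.
Round 1: Cricket (all prey gone), Cottontail (all prey gone) → extinct.
No further losses. Total secondary extinctions: 2.

2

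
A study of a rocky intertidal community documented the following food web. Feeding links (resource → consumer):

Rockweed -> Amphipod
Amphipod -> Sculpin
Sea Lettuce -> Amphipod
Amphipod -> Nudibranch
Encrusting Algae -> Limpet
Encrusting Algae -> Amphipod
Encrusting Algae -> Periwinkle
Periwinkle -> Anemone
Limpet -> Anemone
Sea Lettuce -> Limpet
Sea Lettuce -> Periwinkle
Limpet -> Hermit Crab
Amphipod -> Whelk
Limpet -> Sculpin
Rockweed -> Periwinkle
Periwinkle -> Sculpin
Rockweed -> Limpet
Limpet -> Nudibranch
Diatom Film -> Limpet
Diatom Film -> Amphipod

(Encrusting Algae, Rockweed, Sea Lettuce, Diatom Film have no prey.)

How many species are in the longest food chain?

3 species

One longest chain: Encrusting Algae → Limpet → Hermit Crab.
It has 3 species and 2 links.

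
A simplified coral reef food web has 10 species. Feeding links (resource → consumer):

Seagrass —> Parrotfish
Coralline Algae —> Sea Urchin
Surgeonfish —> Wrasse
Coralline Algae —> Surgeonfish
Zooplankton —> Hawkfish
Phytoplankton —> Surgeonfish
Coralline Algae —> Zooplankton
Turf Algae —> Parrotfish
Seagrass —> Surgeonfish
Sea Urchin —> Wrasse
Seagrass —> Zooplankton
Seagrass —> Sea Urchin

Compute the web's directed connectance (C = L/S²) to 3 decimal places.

The web has S = 10 species and L = 12 feeding links.
C = L / S² = 12 / 100 = 0.1200 ≈ 0.120.

C = 0.120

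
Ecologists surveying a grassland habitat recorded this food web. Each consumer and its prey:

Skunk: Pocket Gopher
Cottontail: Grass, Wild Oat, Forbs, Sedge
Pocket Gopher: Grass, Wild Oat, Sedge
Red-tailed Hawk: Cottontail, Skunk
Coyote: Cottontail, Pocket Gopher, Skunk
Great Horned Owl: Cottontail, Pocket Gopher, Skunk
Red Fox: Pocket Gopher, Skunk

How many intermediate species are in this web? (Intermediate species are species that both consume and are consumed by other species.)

Intermediate species (has both prey and predators): Cottontail, Pocket Gopher, Skunk.
Count: 3.

3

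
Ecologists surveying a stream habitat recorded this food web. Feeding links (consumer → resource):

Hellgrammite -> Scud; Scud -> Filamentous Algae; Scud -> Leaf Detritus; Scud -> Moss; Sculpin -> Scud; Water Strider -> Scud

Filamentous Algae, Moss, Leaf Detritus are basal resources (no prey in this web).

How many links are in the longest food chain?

One longest chain: Filamentous Algae → Scud → Water Strider.
It has 3 species and 2 links.

2 links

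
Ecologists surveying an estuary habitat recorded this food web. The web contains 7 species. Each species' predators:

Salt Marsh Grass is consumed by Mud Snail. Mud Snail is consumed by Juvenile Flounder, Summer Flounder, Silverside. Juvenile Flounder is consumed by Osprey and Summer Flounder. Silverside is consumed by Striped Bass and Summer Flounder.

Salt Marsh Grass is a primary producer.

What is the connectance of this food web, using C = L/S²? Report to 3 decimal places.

C = 0.163

The web has S = 7 species and L = 8 feeding links.
C = L / S² = 8 / 49 = 0.1633 ≈ 0.163.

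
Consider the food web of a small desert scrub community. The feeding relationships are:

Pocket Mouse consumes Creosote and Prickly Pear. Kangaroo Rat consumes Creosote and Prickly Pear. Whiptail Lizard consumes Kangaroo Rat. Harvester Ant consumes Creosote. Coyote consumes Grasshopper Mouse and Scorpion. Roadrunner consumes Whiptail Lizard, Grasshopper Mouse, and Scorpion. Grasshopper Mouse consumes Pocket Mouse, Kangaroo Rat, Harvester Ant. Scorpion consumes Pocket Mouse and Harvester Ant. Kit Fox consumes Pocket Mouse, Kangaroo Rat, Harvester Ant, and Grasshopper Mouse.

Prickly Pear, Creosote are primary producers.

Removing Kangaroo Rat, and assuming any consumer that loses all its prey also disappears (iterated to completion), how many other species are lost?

Remove Kangaroo Rat.
Round 1: Whiptail Lizard (all prey gone) → extinct.
No further losses. Total secondary extinctions: 1.

1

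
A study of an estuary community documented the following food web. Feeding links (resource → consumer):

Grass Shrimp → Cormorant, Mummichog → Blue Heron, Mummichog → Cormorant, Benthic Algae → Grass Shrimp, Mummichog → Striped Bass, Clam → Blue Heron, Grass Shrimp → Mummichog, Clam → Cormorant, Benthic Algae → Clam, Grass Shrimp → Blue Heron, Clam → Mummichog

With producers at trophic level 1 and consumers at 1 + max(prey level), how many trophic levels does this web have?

4

Producers (level 1): Benthic Algae.
Benthic Algae → Clam → Mummichog → Blue Heron gives Blue Heron level 4.
No species has a prey at level 4, so no species reaches level 5.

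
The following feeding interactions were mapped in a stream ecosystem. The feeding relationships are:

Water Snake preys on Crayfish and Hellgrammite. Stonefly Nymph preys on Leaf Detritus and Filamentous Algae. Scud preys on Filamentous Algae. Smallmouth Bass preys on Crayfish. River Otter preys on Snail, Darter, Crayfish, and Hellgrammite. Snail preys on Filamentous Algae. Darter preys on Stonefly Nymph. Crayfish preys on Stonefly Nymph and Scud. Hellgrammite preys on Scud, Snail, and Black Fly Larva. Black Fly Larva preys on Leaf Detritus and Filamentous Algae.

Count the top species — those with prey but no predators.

Top species (has prey, but nothing eats it): Water Snake, Smallmouth Bass, River Otter.
Count: 3.

3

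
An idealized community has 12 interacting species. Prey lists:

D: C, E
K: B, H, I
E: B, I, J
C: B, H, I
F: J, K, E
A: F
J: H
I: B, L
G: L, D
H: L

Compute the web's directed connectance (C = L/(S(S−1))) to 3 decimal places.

The web has S = 12 species and L = 21 feeding links.
C = L / (S(S−1)) = 21 / 132 = 0.1591 ≈ 0.159.

C = 0.159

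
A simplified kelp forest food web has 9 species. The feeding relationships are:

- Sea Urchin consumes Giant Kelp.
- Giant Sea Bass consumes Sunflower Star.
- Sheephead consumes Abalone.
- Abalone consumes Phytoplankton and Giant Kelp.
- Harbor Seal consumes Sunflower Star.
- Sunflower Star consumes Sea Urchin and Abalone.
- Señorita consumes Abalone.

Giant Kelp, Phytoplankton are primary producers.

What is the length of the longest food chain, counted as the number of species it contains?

4 species

One longest chain: Giant Kelp → Sea Urchin → Sunflower Star → Giant Sea Bass.
It has 4 species and 3 links.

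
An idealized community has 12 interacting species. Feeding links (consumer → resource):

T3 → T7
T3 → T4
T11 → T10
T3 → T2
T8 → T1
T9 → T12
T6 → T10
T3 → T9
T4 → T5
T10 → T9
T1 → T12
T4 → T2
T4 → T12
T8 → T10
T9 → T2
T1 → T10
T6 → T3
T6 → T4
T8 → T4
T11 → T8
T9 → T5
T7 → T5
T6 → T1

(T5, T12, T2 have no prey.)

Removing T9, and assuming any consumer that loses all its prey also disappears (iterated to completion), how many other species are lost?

Remove T9.
Round 1: T10 (all prey gone) → extinct.
No further losses. Total secondary extinctions: 1.

1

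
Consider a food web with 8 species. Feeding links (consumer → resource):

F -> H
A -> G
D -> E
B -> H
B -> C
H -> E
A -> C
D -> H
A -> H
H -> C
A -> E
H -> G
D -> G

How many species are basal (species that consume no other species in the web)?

3

Basal species (no prey listed): E, G, C.
Count: 3.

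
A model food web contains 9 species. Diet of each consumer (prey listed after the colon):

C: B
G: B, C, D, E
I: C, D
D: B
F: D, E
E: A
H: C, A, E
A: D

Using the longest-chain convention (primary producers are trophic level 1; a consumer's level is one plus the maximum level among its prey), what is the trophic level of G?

B is a producer → level 1.
D eats B → level 2.
A eats D → level 3.
E eats A → level 4.
G eats E (level 4); other prey at levels: B 1, C 2, D 2 → level 5.

Trophic level 5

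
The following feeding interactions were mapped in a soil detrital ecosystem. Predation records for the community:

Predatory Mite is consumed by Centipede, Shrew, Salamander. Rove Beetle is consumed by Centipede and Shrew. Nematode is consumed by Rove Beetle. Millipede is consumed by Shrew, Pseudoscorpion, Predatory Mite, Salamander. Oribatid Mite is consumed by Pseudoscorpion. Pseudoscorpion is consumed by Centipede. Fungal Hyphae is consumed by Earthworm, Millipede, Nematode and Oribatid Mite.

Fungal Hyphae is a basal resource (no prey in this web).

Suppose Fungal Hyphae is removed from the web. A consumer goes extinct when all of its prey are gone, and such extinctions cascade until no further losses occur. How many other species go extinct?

Remove Fungal Hyphae.
Round 1: Nematode (all prey gone), Oribatid Mite (all prey gone), Millipede (all prey gone), Earthworm (all prey gone) → extinct.
Round 2: Pseudoscorpion (all prey gone), Predatory Mite (all prey gone), Rove Beetle (all prey gone) → extinct.
Round 3: Salamander (all prey gone), Centipede (all prey gone), Shrew (all prey gone) → extinct.
No further losses. Total secondary extinctions: 10.

10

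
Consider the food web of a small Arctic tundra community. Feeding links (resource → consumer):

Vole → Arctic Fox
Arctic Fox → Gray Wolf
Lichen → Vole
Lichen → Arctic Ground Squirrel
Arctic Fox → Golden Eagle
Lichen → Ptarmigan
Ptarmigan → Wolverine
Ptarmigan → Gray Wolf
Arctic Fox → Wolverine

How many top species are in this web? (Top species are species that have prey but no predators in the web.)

Top species (has prey, but nothing eats it): Arctic Ground Squirrel, Golden Eagle, Gray Wolf, Wolverine.
Count: 4.

4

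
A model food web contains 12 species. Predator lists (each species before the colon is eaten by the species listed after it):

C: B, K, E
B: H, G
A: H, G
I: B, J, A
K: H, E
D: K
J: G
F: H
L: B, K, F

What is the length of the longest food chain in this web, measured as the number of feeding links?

One longest chain: L → F → H.
It has 3 species and 2 links.

2 links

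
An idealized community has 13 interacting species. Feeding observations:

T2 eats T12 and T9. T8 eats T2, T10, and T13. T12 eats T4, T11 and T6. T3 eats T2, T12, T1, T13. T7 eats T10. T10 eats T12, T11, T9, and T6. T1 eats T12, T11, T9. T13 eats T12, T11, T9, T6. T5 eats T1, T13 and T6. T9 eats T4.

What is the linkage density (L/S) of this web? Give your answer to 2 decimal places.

L/S = 2.15

There are L = 28 links among S = 13 species.
L/S = 28/13 = 2.1538 ≈ 2.15.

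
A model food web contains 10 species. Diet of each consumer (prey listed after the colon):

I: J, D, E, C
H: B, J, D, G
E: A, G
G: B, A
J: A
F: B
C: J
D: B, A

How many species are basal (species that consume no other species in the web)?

Basal species (no prey listed): B, A.
Count: 2.

2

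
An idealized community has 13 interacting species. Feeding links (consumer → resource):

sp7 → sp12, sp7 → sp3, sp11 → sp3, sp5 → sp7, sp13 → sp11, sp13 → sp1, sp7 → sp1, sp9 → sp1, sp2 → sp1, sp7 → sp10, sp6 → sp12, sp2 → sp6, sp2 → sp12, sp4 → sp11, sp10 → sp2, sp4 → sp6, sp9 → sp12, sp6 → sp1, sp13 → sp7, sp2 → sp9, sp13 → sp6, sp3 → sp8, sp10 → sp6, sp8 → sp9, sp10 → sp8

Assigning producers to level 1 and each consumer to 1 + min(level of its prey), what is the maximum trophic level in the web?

Producers (level 1): sp1, sp12.
Following each consumer down to its lowest-level prey: sp1 → sp9 → sp8 → sp3 → sp11 (levels 1 through 5).
All prey of sp11 (sp3 4) are at level 4 or above, so sp11 is at level 1 + 4 = 5.
Every consumer has at least one prey at level 4 or below, so none exceeds level 5.

5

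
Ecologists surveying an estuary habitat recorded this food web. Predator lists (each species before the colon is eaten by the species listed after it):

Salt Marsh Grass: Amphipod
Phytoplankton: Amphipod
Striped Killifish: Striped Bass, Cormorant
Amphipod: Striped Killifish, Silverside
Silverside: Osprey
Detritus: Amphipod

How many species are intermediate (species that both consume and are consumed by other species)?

3

Intermediate species (has both prey and predators): Amphipod, Striped Killifish, Silverside.
Count: 3.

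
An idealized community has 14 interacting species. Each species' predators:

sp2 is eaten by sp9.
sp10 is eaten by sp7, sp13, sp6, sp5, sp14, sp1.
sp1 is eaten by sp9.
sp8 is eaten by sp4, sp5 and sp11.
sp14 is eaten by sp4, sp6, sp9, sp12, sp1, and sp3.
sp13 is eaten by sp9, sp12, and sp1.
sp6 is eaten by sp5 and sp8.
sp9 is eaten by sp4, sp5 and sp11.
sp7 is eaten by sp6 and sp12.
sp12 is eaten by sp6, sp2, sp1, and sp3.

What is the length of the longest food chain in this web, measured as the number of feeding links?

5 links

One longest chain: sp10 → sp14 → sp12 → sp1 → sp9 → sp4.
It has 6 species and 5 links.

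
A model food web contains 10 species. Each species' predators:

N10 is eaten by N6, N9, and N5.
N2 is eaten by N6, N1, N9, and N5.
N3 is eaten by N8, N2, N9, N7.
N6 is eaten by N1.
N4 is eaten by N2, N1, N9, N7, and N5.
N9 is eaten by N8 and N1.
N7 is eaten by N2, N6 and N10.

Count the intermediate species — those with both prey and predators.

5

Intermediate species (has both prey and predators): N7, N2, N10, N9, N6.
Count: 5.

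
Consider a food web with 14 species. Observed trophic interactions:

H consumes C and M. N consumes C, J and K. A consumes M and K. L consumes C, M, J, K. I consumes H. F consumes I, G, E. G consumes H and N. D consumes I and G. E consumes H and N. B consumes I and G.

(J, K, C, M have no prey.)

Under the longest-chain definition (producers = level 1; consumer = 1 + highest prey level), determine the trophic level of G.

C is a producer → level 1.
H eats C (level 1); other prey at levels: M 1 → level 2.
G eats H (level 2); other prey at levels: N 2 → level 3.

Trophic level 3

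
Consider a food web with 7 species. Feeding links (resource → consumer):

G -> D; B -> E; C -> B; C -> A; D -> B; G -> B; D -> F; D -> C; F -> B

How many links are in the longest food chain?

4 links

One longest chain: G → D → C → B → E.
It has 5 species and 4 links.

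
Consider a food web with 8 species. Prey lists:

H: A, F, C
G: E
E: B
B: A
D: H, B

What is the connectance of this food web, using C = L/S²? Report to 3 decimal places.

The web has S = 8 species and L = 8 feeding links.
C = L / S² = 8 / 64 = 0.1250 ≈ 0.125.

C = 0.125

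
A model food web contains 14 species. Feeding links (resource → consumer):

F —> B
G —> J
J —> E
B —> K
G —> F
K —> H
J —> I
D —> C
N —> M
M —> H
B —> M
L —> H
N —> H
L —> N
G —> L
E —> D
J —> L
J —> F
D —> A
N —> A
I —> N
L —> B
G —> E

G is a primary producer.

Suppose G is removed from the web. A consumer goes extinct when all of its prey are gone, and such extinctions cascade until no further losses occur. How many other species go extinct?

Remove G.
Round 1: J (all prey gone) → extinct.
Round 2: I (all prey gone), F (all prey gone), E (all prey gone), L (all prey gone) → extinct.
Round 3: D (all prey gone), B (all prey gone), N (all prey gone) → extinct.
Round 4: C (all prey gone), K (all prey gone), M (all prey gone), A (all prey gone) → extinct.
Round 5: H (all prey gone) → extinct.
No further losses. Total secondary extinctions: 13.

13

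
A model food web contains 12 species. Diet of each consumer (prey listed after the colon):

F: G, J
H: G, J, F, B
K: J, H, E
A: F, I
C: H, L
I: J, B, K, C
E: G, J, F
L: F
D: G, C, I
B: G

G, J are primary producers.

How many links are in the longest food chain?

One longest chain: G → F → H → C → I → A.
It has 6 species and 5 links.

5 links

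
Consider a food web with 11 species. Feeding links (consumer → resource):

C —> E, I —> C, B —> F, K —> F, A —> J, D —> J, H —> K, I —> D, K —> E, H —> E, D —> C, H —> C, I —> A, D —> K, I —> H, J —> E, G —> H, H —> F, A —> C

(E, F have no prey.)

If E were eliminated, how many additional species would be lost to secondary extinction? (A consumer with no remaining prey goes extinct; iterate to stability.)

Remove E.
Round 1: J (all prey gone), C (all prey gone) → extinct.
Round 2: A (all prey gone) → extinct.
No further losses. Total secondary extinctions: 3.

3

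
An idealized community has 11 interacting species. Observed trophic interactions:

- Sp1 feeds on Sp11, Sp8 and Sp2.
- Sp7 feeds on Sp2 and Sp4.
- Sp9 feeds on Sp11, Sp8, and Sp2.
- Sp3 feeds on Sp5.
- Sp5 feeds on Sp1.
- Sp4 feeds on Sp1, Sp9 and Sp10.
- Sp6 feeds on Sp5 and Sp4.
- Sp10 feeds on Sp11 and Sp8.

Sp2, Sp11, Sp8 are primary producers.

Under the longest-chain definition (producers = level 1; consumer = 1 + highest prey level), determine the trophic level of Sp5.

Sp2 is a producer → level 1.
Sp1 eats Sp2 (level 1); other prey at levels: Sp11 1, Sp8 1 → level 2.
Sp5 eats Sp1 → level 3.

Trophic level 3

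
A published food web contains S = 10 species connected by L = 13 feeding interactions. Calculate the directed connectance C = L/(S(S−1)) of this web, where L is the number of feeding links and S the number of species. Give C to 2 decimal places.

The web has S = 10 species and L = 13 feeding links.
C = L / (S(S−1)) = 13 / 90 = 0.1444 ≈ 0.14.

C = 0.14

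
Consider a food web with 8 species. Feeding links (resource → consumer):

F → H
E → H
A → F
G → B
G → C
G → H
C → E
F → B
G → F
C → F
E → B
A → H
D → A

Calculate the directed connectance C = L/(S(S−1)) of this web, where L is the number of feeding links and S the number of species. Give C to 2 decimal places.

C = 0.23

The web has S = 8 species and L = 13 feeding links.
C = L / (S(S−1)) = 13 / 56 = 0.2321 ≈ 0.23.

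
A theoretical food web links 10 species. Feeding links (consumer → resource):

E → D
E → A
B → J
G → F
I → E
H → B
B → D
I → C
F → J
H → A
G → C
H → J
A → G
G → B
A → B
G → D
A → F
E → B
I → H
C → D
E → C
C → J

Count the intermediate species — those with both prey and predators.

7

Intermediate species (has both prey and predators): C, F, B, G, A, E, H.
Count: 7.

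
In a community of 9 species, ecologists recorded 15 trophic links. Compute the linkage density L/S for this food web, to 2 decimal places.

L/S = 1.67

There are L = 15 links among S = 9 species.
L/S = 15/9 = 1.6667 ≈ 1.67.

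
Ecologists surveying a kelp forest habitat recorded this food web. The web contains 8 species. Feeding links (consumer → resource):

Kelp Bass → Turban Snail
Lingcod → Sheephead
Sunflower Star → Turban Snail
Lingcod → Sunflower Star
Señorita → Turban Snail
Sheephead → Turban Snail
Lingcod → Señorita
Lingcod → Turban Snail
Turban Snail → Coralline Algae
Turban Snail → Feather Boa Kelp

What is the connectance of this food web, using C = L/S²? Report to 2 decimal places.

C = 0.16

The web has S = 8 species and L = 10 feeding links.
C = L / S² = 10 / 64 = 0.1562 ≈ 0.16.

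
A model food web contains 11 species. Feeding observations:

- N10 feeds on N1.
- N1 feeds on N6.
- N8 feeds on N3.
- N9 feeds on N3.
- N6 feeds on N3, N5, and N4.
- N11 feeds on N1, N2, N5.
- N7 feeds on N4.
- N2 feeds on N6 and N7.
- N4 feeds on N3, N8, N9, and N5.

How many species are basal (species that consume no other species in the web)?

Basal species (no prey listed): N3, N5.
Count: 2.

2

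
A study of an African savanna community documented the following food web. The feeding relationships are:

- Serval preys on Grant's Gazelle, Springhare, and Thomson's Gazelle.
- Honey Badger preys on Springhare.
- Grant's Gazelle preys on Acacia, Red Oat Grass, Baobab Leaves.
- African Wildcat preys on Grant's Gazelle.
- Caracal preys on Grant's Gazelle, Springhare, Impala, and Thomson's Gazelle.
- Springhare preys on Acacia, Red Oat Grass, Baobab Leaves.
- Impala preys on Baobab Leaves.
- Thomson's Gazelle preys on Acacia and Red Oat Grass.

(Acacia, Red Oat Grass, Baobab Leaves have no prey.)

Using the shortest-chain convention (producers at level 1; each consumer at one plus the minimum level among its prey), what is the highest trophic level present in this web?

Producers (level 1): Acacia, Red Oat Grass, Baobab Leaves.
Following each consumer down to its lowest-level prey: Acacia → Grant's Gazelle → African Wildcat (levels 1 through 3).
All prey of African Wildcat (Grant's Gazelle 2) are at level 2 or above, so African Wildcat is at level 1 + 2 = 3.
Every consumer has at least one prey at level 2 or below, so none exceeds level 3.

3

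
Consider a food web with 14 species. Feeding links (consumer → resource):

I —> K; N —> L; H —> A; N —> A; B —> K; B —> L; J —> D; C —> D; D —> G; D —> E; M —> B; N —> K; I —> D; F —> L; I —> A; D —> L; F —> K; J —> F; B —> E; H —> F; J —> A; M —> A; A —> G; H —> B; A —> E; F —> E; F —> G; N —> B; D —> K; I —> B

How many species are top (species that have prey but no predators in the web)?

Top species (has prey, but nothing eats it): N, C, H, M, I, J.
Count: 6.

6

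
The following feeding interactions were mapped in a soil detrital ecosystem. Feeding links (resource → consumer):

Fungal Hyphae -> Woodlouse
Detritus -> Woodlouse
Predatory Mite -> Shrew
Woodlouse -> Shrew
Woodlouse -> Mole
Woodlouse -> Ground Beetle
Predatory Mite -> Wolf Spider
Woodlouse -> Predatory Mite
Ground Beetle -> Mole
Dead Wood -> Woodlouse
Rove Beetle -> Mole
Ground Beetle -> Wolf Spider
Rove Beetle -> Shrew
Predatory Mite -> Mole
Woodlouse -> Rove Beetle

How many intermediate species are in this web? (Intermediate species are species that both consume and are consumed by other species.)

4

Intermediate species (has both prey and predators): Woodlouse, Ground Beetle, Rove Beetle, Predatory Mite.
Count: 4.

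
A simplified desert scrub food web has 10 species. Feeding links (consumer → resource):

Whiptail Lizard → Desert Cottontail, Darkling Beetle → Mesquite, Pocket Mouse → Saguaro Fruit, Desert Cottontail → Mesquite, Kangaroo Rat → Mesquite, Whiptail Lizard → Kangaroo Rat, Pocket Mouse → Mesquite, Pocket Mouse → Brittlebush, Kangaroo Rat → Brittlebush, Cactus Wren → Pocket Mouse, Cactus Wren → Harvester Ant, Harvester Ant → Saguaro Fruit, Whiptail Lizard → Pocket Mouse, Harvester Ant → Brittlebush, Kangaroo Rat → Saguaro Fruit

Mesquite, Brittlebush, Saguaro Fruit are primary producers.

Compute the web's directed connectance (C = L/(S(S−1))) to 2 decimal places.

C = 0.17

The web has S = 10 species and L = 15 feeding links.
C = L / (S(S−1)) = 15 / 90 = 0.1667 ≈ 0.17.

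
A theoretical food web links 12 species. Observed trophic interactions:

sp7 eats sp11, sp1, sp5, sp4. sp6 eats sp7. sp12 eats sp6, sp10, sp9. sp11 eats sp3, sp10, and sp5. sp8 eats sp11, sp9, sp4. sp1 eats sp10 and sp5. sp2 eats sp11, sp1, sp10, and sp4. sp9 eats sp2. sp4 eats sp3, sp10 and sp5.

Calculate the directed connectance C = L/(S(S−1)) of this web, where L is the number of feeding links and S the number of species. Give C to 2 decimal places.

C = 0.18

The web has S = 12 species and L = 24 feeding links.
C = L / (S(S−1)) = 24 / 132 = 0.1818 ≈ 0.18.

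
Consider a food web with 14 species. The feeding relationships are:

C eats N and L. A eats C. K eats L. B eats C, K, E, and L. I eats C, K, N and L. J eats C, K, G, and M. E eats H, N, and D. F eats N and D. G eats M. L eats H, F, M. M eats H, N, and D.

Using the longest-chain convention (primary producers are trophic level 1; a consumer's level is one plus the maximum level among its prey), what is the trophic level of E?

D is a producer → level 1.
E eats D (level 1); other prey at levels: H 1, N 1 → level 2.

Trophic level 2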